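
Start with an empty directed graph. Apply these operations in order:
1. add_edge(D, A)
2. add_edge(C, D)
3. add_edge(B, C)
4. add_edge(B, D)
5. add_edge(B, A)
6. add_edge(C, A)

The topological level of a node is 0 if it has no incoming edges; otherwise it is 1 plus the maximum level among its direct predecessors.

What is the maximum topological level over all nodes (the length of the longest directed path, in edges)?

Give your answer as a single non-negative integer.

Answer: 3

Derivation:
Op 1: add_edge(D, A). Edges now: 1
Op 2: add_edge(C, D). Edges now: 2
Op 3: add_edge(B, C). Edges now: 3
Op 4: add_edge(B, D). Edges now: 4
Op 5: add_edge(B, A). Edges now: 5
Op 6: add_edge(C, A). Edges now: 6
Compute levels (Kahn BFS):
  sources (in-degree 0): B
  process B: level=0
    B->A: in-degree(A)=2, level(A)>=1
    B->C: in-degree(C)=0, level(C)=1, enqueue
    B->D: in-degree(D)=1, level(D)>=1
  process C: level=1
    C->A: in-degree(A)=1, level(A)>=2
    C->D: in-degree(D)=0, level(D)=2, enqueue
  process D: level=2
    D->A: in-degree(A)=0, level(A)=3, enqueue
  process A: level=3
All levels: A:3, B:0, C:1, D:2
max level = 3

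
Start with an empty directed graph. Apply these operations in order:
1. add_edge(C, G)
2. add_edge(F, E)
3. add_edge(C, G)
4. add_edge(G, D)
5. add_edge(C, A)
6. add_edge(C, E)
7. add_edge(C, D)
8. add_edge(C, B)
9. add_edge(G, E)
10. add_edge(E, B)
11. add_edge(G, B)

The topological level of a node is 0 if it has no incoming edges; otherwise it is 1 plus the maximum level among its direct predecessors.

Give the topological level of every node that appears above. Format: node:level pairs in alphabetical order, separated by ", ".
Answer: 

Answer: A:1, B:3, C:0, D:2, E:2, F:0, G:1

Derivation:
Op 1: add_edge(C, G). Edges now: 1
Op 2: add_edge(F, E). Edges now: 2
Op 3: add_edge(C, G) (duplicate, no change). Edges now: 2
Op 4: add_edge(G, D). Edges now: 3
Op 5: add_edge(C, A). Edges now: 4
Op 6: add_edge(C, E). Edges now: 5
Op 7: add_edge(C, D). Edges now: 6
Op 8: add_edge(C, B). Edges now: 7
Op 9: add_edge(G, E). Edges now: 8
Op 10: add_edge(E, B). Edges now: 9
Op 11: add_edge(G, B). Edges now: 10
Compute levels (Kahn BFS):
  sources (in-degree 0): C, F
  process C: level=0
    C->A: in-degree(A)=0, level(A)=1, enqueue
    C->B: in-degree(B)=2, level(B)>=1
    C->D: in-degree(D)=1, level(D)>=1
    C->E: in-degree(E)=2, level(E)>=1
    C->G: in-degree(G)=0, level(G)=1, enqueue
  process F: level=0
    F->E: in-degree(E)=1, level(E)>=1
  process A: level=1
  process G: level=1
    G->B: in-degree(B)=1, level(B)>=2
    G->D: in-degree(D)=0, level(D)=2, enqueue
    G->E: in-degree(E)=0, level(E)=2, enqueue
  process D: level=2
  process E: level=2
    E->B: in-degree(B)=0, level(B)=3, enqueue
  process B: level=3
All levels: A:1, B:3, C:0, D:2, E:2, F:0, G:1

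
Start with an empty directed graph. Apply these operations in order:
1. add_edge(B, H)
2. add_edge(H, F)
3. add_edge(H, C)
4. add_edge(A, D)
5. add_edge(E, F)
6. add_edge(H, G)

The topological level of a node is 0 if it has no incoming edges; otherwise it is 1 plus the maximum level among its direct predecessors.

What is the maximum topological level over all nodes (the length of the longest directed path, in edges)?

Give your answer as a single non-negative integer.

Answer: 2

Derivation:
Op 1: add_edge(B, H). Edges now: 1
Op 2: add_edge(H, F). Edges now: 2
Op 3: add_edge(H, C). Edges now: 3
Op 4: add_edge(A, D). Edges now: 4
Op 5: add_edge(E, F). Edges now: 5
Op 6: add_edge(H, G). Edges now: 6
Compute levels (Kahn BFS):
  sources (in-degree 0): A, B, E
  process A: level=0
    A->D: in-degree(D)=0, level(D)=1, enqueue
  process B: level=0
    B->H: in-degree(H)=0, level(H)=1, enqueue
  process E: level=0
    E->F: in-degree(F)=1, level(F)>=1
  process D: level=1
  process H: level=1
    H->C: in-degree(C)=0, level(C)=2, enqueue
    H->F: in-degree(F)=0, level(F)=2, enqueue
    H->G: in-degree(G)=0, level(G)=2, enqueue
  process C: level=2
  process F: level=2
  process G: level=2
All levels: A:0, B:0, C:2, D:1, E:0, F:2, G:2, H:1
max level = 2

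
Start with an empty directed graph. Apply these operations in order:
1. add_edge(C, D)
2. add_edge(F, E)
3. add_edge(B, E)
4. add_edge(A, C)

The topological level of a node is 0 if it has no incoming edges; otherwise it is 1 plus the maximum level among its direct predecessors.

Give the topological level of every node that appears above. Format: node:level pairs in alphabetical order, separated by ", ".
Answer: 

Op 1: add_edge(C, D). Edges now: 1
Op 2: add_edge(F, E). Edges now: 2
Op 3: add_edge(B, E). Edges now: 3
Op 4: add_edge(A, C). Edges now: 4
Compute levels (Kahn BFS):
  sources (in-degree 0): A, B, F
  process A: level=0
    A->C: in-degree(C)=0, level(C)=1, enqueue
  process B: level=0
    B->E: in-degree(E)=1, level(E)>=1
  process F: level=0
    F->E: in-degree(E)=0, level(E)=1, enqueue
  process C: level=1
    C->D: in-degree(D)=0, level(D)=2, enqueue
  process E: level=1
  process D: level=2
All levels: A:0, B:0, C:1, D:2, E:1, F:0

Answer: A:0, B:0, C:1, D:2, E:1, F:0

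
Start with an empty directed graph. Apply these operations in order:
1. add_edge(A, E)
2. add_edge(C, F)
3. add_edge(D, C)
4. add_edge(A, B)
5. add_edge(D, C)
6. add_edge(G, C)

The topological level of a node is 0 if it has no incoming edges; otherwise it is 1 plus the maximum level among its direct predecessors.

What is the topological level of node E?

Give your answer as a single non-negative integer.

Op 1: add_edge(A, E). Edges now: 1
Op 2: add_edge(C, F). Edges now: 2
Op 3: add_edge(D, C). Edges now: 3
Op 4: add_edge(A, B). Edges now: 4
Op 5: add_edge(D, C) (duplicate, no change). Edges now: 4
Op 6: add_edge(G, C). Edges now: 5
Compute levels (Kahn BFS):
  sources (in-degree 0): A, D, G
  process A: level=0
    A->B: in-degree(B)=0, level(B)=1, enqueue
    A->E: in-degree(E)=0, level(E)=1, enqueue
  process D: level=0
    D->C: in-degree(C)=1, level(C)>=1
  process G: level=0
    G->C: in-degree(C)=0, level(C)=1, enqueue
  process B: level=1
  process E: level=1
  process C: level=1
    C->F: in-degree(F)=0, level(F)=2, enqueue
  process F: level=2
All levels: A:0, B:1, C:1, D:0, E:1, F:2, G:0
level(E) = 1

Answer: 1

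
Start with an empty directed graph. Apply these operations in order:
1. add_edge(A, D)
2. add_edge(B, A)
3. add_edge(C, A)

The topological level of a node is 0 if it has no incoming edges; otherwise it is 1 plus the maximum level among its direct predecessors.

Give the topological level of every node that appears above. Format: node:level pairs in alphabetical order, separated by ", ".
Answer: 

Op 1: add_edge(A, D). Edges now: 1
Op 2: add_edge(B, A). Edges now: 2
Op 3: add_edge(C, A). Edges now: 3
Compute levels (Kahn BFS):
  sources (in-degree 0): B, C
  process B: level=0
    B->A: in-degree(A)=1, level(A)>=1
  process C: level=0
    C->A: in-degree(A)=0, level(A)=1, enqueue
  process A: level=1
    A->D: in-degree(D)=0, level(D)=2, enqueue
  process D: level=2
All levels: A:1, B:0, C:0, D:2

Answer: A:1, B:0, C:0, D:2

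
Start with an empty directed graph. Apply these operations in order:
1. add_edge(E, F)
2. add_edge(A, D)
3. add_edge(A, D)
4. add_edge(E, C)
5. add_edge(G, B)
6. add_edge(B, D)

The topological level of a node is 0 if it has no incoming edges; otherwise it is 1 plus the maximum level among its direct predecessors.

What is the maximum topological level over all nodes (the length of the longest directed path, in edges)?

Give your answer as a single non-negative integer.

Op 1: add_edge(E, F). Edges now: 1
Op 2: add_edge(A, D). Edges now: 2
Op 3: add_edge(A, D) (duplicate, no change). Edges now: 2
Op 4: add_edge(E, C). Edges now: 3
Op 5: add_edge(G, B). Edges now: 4
Op 6: add_edge(B, D). Edges now: 5
Compute levels (Kahn BFS):
  sources (in-degree 0): A, E, G
  process A: level=0
    A->D: in-degree(D)=1, level(D)>=1
  process E: level=0
    E->C: in-degree(C)=0, level(C)=1, enqueue
    E->F: in-degree(F)=0, level(F)=1, enqueue
  process G: level=0
    G->B: in-degree(B)=0, level(B)=1, enqueue
  process C: level=1
  process F: level=1
  process B: level=1
    B->D: in-degree(D)=0, level(D)=2, enqueue
  process D: level=2
All levels: A:0, B:1, C:1, D:2, E:0, F:1, G:0
max level = 2

Answer: 2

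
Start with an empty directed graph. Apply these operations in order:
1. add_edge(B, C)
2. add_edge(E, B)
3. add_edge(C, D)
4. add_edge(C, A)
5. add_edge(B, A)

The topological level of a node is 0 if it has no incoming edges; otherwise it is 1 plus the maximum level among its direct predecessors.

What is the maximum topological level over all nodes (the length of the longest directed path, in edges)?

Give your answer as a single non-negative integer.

Op 1: add_edge(B, C). Edges now: 1
Op 2: add_edge(E, B). Edges now: 2
Op 3: add_edge(C, D). Edges now: 3
Op 4: add_edge(C, A). Edges now: 4
Op 5: add_edge(B, A). Edges now: 5
Compute levels (Kahn BFS):
  sources (in-degree 0): E
  process E: level=0
    E->B: in-degree(B)=0, level(B)=1, enqueue
  process B: level=1
    B->A: in-degree(A)=1, level(A)>=2
    B->C: in-degree(C)=0, level(C)=2, enqueue
  process C: level=2
    C->A: in-degree(A)=0, level(A)=3, enqueue
    C->D: in-degree(D)=0, level(D)=3, enqueue
  process A: level=3
  process D: level=3
All levels: A:3, B:1, C:2, D:3, E:0
max level = 3

Answer: 3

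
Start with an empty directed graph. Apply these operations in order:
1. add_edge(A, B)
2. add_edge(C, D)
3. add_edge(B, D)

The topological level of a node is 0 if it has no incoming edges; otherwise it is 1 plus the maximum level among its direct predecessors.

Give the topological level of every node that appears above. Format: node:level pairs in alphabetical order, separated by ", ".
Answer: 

Answer: A:0, B:1, C:0, D:2

Derivation:
Op 1: add_edge(A, B). Edges now: 1
Op 2: add_edge(C, D). Edges now: 2
Op 3: add_edge(B, D). Edges now: 3
Compute levels (Kahn BFS):
  sources (in-degree 0): A, C
  process A: level=0
    A->B: in-degree(B)=0, level(B)=1, enqueue
  process C: level=0
    C->D: in-degree(D)=1, level(D)>=1
  process B: level=1
    B->D: in-degree(D)=0, level(D)=2, enqueue
  process D: level=2
All levels: A:0, B:1, C:0, D:2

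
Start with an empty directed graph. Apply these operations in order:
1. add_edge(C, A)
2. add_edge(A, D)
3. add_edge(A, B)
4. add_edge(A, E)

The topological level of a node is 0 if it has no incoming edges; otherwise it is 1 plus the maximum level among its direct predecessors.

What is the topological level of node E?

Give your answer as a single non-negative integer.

Answer: 2

Derivation:
Op 1: add_edge(C, A). Edges now: 1
Op 2: add_edge(A, D). Edges now: 2
Op 3: add_edge(A, B). Edges now: 3
Op 4: add_edge(A, E). Edges now: 4
Compute levels (Kahn BFS):
  sources (in-degree 0): C
  process C: level=0
    C->A: in-degree(A)=0, level(A)=1, enqueue
  process A: level=1
    A->B: in-degree(B)=0, level(B)=2, enqueue
    A->D: in-degree(D)=0, level(D)=2, enqueue
    A->E: in-degree(E)=0, level(E)=2, enqueue
  process B: level=2
  process D: level=2
  process E: level=2
All levels: A:1, B:2, C:0, D:2, E:2
level(E) = 2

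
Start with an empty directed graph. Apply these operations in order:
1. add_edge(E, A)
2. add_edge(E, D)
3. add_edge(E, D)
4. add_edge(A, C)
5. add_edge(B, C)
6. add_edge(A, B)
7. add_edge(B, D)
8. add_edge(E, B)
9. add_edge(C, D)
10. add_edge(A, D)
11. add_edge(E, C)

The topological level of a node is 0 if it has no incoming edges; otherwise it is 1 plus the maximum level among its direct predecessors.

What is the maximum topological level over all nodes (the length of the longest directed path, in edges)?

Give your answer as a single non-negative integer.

Answer: 4

Derivation:
Op 1: add_edge(E, A). Edges now: 1
Op 2: add_edge(E, D). Edges now: 2
Op 3: add_edge(E, D) (duplicate, no change). Edges now: 2
Op 4: add_edge(A, C). Edges now: 3
Op 5: add_edge(B, C). Edges now: 4
Op 6: add_edge(A, B). Edges now: 5
Op 7: add_edge(B, D). Edges now: 6
Op 8: add_edge(E, B). Edges now: 7
Op 9: add_edge(C, D). Edges now: 8
Op 10: add_edge(A, D). Edges now: 9
Op 11: add_edge(E, C). Edges now: 10
Compute levels (Kahn BFS):
  sources (in-degree 0): E
  process E: level=0
    E->A: in-degree(A)=0, level(A)=1, enqueue
    E->B: in-degree(B)=1, level(B)>=1
    E->C: in-degree(C)=2, level(C)>=1
    E->D: in-degree(D)=3, level(D)>=1
  process A: level=1
    A->B: in-degree(B)=0, level(B)=2, enqueue
    A->C: in-degree(C)=1, level(C)>=2
    A->D: in-degree(D)=2, level(D)>=2
  process B: level=2
    B->C: in-degree(C)=0, level(C)=3, enqueue
    B->D: in-degree(D)=1, level(D)>=3
  process C: level=3
    C->D: in-degree(D)=0, level(D)=4, enqueue
  process D: level=4
All levels: A:1, B:2, C:3, D:4, E:0
max level = 4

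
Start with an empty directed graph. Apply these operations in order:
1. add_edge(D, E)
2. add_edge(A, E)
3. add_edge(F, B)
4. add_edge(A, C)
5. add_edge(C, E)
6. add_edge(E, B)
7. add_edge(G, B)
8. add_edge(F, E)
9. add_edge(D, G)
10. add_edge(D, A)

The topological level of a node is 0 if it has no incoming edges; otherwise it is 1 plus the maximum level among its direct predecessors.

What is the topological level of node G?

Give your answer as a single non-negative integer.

Answer: 1

Derivation:
Op 1: add_edge(D, E). Edges now: 1
Op 2: add_edge(A, E). Edges now: 2
Op 3: add_edge(F, B). Edges now: 3
Op 4: add_edge(A, C). Edges now: 4
Op 5: add_edge(C, E). Edges now: 5
Op 6: add_edge(E, B). Edges now: 6
Op 7: add_edge(G, B). Edges now: 7
Op 8: add_edge(F, E). Edges now: 8
Op 9: add_edge(D, G). Edges now: 9
Op 10: add_edge(D, A). Edges now: 10
Compute levels (Kahn BFS):
  sources (in-degree 0): D, F
  process D: level=0
    D->A: in-degree(A)=0, level(A)=1, enqueue
    D->E: in-degree(E)=3, level(E)>=1
    D->G: in-degree(G)=0, level(G)=1, enqueue
  process F: level=0
    F->B: in-degree(B)=2, level(B)>=1
    F->E: in-degree(E)=2, level(E)>=1
  process A: level=1
    A->C: in-degree(C)=0, level(C)=2, enqueue
    A->E: in-degree(E)=1, level(E)>=2
  process G: level=1
    G->B: in-degree(B)=1, level(B)>=2
  process C: level=2
    C->E: in-degree(E)=0, level(E)=3, enqueue
  process E: level=3
    E->B: in-degree(B)=0, level(B)=4, enqueue
  process B: level=4
All levels: A:1, B:4, C:2, D:0, E:3, F:0, G:1
level(G) = 1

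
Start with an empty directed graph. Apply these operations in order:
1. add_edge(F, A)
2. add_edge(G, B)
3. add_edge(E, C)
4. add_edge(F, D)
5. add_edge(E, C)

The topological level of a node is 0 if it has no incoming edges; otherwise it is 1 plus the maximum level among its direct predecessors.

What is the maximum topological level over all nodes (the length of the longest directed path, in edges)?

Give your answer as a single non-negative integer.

Op 1: add_edge(F, A). Edges now: 1
Op 2: add_edge(G, B). Edges now: 2
Op 3: add_edge(E, C). Edges now: 3
Op 4: add_edge(F, D). Edges now: 4
Op 5: add_edge(E, C) (duplicate, no change). Edges now: 4
Compute levels (Kahn BFS):
  sources (in-degree 0): E, F, G
  process E: level=0
    E->C: in-degree(C)=0, level(C)=1, enqueue
  process F: level=0
    F->A: in-degree(A)=0, level(A)=1, enqueue
    F->D: in-degree(D)=0, level(D)=1, enqueue
  process G: level=0
    G->B: in-degree(B)=0, level(B)=1, enqueue
  process C: level=1
  process A: level=1
  process D: level=1
  process B: level=1
All levels: A:1, B:1, C:1, D:1, E:0, F:0, G:0
max level = 1

Answer: 1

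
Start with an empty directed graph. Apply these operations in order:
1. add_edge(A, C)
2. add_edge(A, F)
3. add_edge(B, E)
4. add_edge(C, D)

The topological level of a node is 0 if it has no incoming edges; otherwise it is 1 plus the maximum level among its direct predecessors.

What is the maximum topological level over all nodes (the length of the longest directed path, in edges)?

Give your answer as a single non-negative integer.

Op 1: add_edge(A, C). Edges now: 1
Op 2: add_edge(A, F). Edges now: 2
Op 3: add_edge(B, E). Edges now: 3
Op 4: add_edge(C, D). Edges now: 4
Compute levels (Kahn BFS):
  sources (in-degree 0): A, B
  process A: level=0
    A->C: in-degree(C)=0, level(C)=1, enqueue
    A->F: in-degree(F)=0, level(F)=1, enqueue
  process B: level=0
    B->E: in-degree(E)=0, level(E)=1, enqueue
  process C: level=1
    C->D: in-degree(D)=0, level(D)=2, enqueue
  process F: level=1
  process E: level=1
  process D: level=2
All levels: A:0, B:0, C:1, D:2, E:1, F:1
max level = 2

Answer: 2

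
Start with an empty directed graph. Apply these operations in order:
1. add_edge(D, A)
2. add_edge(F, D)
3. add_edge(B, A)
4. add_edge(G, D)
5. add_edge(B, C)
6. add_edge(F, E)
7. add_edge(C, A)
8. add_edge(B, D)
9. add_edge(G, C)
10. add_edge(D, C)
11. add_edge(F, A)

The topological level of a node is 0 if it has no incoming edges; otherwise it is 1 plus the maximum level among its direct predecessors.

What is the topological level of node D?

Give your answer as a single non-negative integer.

Op 1: add_edge(D, A). Edges now: 1
Op 2: add_edge(F, D). Edges now: 2
Op 3: add_edge(B, A). Edges now: 3
Op 4: add_edge(G, D). Edges now: 4
Op 5: add_edge(B, C). Edges now: 5
Op 6: add_edge(F, E). Edges now: 6
Op 7: add_edge(C, A). Edges now: 7
Op 8: add_edge(B, D). Edges now: 8
Op 9: add_edge(G, C). Edges now: 9
Op 10: add_edge(D, C). Edges now: 10
Op 11: add_edge(F, A). Edges now: 11
Compute levels (Kahn BFS):
  sources (in-degree 0): B, F, G
  process B: level=0
    B->A: in-degree(A)=3, level(A)>=1
    B->C: in-degree(C)=2, level(C)>=1
    B->D: in-degree(D)=2, level(D)>=1
  process F: level=0
    F->A: in-degree(A)=2, level(A)>=1
    F->D: in-degree(D)=1, level(D)>=1
    F->E: in-degree(E)=0, level(E)=1, enqueue
  process G: level=0
    G->C: in-degree(C)=1, level(C)>=1
    G->D: in-degree(D)=0, level(D)=1, enqueue
  process E: level=1
  process D: level=1
    D->A: in-degree(A)=1, level(A)>=2
    D->C: in-degree(C)=0, level(C)=2, enqueue
  process C: level=2
    C->A: in-degree(A)=0, level(A)=3, enqueue
  process A: level=3
All levels: A:3, B:0, C:2, D:1, E:1, F:0, G:0
level(D) = 1

Answer: 1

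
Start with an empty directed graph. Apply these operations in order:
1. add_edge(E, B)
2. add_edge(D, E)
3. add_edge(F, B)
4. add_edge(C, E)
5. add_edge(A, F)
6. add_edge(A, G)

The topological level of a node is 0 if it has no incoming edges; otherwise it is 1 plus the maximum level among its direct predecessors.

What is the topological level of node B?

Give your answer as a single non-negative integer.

Answer: 2

Derivation:
Op 1: add_edge(E, B). Edges now: 1
Op 2: add_edge(D, E). Edges now: 2
Op 3: add_edge(F, B). Edges now: 3
Op 4: add_edge(C, E). Edges now: 4
Op 5: add_edge(A, F). Edges now: 5
Op 6: add_edge(A, G). Edges now: 6
Compute levels (Kahn BFS):
  sources (in-degree 0): A, C, D
  process A: level=0
    A->F: in-degree(F)=0, level(F)=1, enqueue
    A->G: in-degree(G)=0, level(G)=1, enqueue
  process C: level=0
    C->E: in-degree(E)=1, level(E)>=1
  process D: level=0
    D->E: in-degree(E)=0, level(E)=1, enqueue
  process F: level=1
    F->B: in-degree(B)=1, level(B)>=2
  process G: level=1
  process E: level=1
    E->B: in-degree(B)=0, level(B)=2, enqueue
  process B: level=2
All levels: A:0, B:2, C:0, D:0, E:1, F:1, G:1
level(B) = 2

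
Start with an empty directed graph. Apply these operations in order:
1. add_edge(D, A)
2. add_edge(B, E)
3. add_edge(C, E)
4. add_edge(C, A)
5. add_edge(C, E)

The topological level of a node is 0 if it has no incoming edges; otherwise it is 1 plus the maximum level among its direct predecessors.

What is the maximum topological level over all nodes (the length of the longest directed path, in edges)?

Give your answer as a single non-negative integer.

Answer: 1

Derivation:
Op 1: add_edge(D, A). Edges now: 1
Op 2: add_edge(B, E). Edges now: 2
Op 3: add_edge(C, E). Edges now: 3
Op 4: add_edge(C, A). Edges now: 4
Op 5: add_edge(C, E) (duplicate, no change). Edges now: 4
Compute levels (Kahn BFS):
  sources (in-degree 0): B, C, D
  process B: level=0
    B->E: in-degree(E)=1, level(E)>=1
  process C: level=0
    C->A: in-degree(A)=1, level(A)>=1
    C->E: in-degree(E)=0, level(E)=1, enqueue
  process D: level=0
    D->A: in-degree(A)=0, level(A)=1, enqueue
  process E: level=1
  process A: level=1
All levels: A:1, B:0, C:0, D:0, E:1
max level = 1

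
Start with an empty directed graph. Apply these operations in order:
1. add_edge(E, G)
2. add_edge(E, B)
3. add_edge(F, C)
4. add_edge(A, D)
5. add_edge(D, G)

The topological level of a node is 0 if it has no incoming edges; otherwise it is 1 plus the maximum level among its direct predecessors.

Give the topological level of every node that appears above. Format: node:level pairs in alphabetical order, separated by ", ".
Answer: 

Op 1: add_edge(E, G). Edges now: 1
Op 2: add_edge(E, B). Edges now: 2
Op 3: add_edge(F, C). Edges now: 3
Op 4: add_edge(A, D). Edges now: 4
Op 5: add_edge(D, G). Edges now: 5
Compute levels (Kahn BFS):
  sources (in-degree 0): A, E, F
  process A: level=0
    A->D: in-degree(D)=0, level(D)=1, enqueue
  process E: level=0
    E->B: in-degree(B)=0, level(B)=1, enqueue
    E->G: in-degree(G)=1, level(G)>=1
  process F: level=0
    F->C: in-degree(C)=0, level(C)=1, enqueue
  process D: level=1
    D->G: in-degree(G)=0, level(G)=2, enqueue
  process B: level=1
  process C: level=1
  process G: level=2
All levels: A:0, B:1, C:1, D:1, E:0, F:0, G:2

Answer: A:0, B:1, C:1, D:1, E:0, F:0, G:2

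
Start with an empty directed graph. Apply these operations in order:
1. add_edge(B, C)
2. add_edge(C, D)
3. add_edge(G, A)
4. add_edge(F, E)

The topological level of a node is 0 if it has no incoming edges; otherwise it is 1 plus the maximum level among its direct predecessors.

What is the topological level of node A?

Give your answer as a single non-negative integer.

Answer: 1

Derivation:
Op 1: add_edge(B, C). Edges now: 1
Op 2: add_edge(C, D). Edges now: 2
Op 3: add_edge(G, A). Edges now: 3
Op 4: add_edge(F, E). Edges now: 4
Compute levels (Kahn BFS):
  sources (in-degree 0): B, F, G
  process B: level=0
    B->C: in-degree(C)=0, level(C)=1, enqueue
  process F: level=0
    F->E: in-degree(E)=0, level(E)=1, enqueue
  process G: level=0
    G->A: in-degree(A)=0, level(A)=1, enqueue
  process C: level=1
    C->D: in-degree(D)=0, level(D)=2, enqueue
  process E: level=1
  process A: level=1
  process D: level=2
All levels: A:1, B:0, C:1, D:2, E:1, F:0, G:0
level(A) = 1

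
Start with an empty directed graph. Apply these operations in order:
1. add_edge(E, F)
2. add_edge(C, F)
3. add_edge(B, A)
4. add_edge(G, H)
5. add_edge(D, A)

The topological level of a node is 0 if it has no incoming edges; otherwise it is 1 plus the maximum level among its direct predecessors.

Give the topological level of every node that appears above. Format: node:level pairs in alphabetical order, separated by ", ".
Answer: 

Op 1: add_edge(E, F). Edges now: 1
Op 2: add_edge(C, F). Edges now: 2
Op 3: add_edge(B, A). Edges now: 3
Op 4: add_edge(G, H). Edges now: 4
Op 5: add_edge(D, A). Edges now: 5
Compute levels (Kahn BFS):
  sources (in-degree 0): B, C, D, E, G
  process B: level=0
    B->A: in-degree(A)=1, level(A)>=1
  process C: level=0
    C->F: in-degree(F)=1, level(F)>=1
  process D: level=0
    D->A: in-degree(A)=0, level(A)=1, enqueue
  process E: level=0
    E->F: in-degree(F)=0, level(F)=1, enqueue
  process G: level=0
    G->H: in-degree(H)=0, level(H)=1, enqueue
  process A: level=1
  process F: level=1
  process H: level=1
All levels: A:1, B:0, C:0, D:0, E:0, F:1, G:0, H:1

Answer: A:1, B:0, C:0, D:0, E:0, F:1, G:0, H:1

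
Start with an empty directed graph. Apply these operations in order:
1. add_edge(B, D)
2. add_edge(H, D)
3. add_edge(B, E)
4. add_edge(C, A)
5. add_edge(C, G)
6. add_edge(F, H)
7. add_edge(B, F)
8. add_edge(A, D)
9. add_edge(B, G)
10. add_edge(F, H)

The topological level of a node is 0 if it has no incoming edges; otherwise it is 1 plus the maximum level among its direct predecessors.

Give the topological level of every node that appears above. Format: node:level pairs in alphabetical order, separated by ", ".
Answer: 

Op 1: add_edge(B, D). Edges now: 1
Op 2: add_edge(H, D). Edges now: 2
Op 3: add_edge(B, E). Edges now: 3
Op 4: add_edge(C, A). Edges now: 4
Op 5: add_edge(C, G). Edges now: 5
Op 6: add_edge(F, H). Edges now: 6
Op 7: add_edge(B, F). Edges now: 7
Op 8: add_edge(A, D). Edges now: 8
Op 9: add_edge(B, G). Edges now: 9
Op 10: add_edge(F, H) (duplicate, no change). Edges now: 9
Compute levels (Kahn BFS):
  sources (in-degree 0): B, C
  process B: level=0
    B->D: in-degree(D)=2, level(D)>=1
    B->E: in-degree(E)=0, level(E)=1, enqueue
    B->F: in-degree(F)=0, level(F)=1, enqueue
    B->G: in-degree(G)=1, level(G)>=1
  process C: level=0
    C->A: in-degree(A)=0, level(A)=1, enqueue
    C->G: in-degree(G)=0, level(G)=1, enqueue
  process E: level=1
  process F: level=1
    F->H: in-degree(H)=0, level(H)=2, enqueue
  process A: level=1
    A->D: in-degree(D)=1, level(D)>=2
  process G: level=1
  process H: level=2
    H->D: in-degree(D)=0, level(D)=3, enqueue
  process D: level=3
All levels: A:1, B:0, C:0, D:3, E:1, F:1, G:1, H:2

Answer: A:1, B:0, C:0, D:3, E:1, F:1, G:1, H:2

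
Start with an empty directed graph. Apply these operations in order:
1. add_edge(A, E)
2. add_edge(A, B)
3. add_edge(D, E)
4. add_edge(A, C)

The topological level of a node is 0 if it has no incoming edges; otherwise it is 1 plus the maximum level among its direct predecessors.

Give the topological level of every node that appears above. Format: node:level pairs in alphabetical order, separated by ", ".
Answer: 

Answer: A:0, B:1, C:1, D:0, E:1

Derivation:
Op 1: add_edge(A, E). Edges now: 1
Op 2: add_edge(A, B). Edges now: 2
Op 3: add_edge(D, E). Edges now: 3
Op 4: add_edge(A, C). Edges now: 4
Compute levels (Kahn BFS):
  sources (in-degree 0): A, D
  process A: level=0
    A->B: in-degree(B)=0, level(B)=1, enqueue
    A->C: in-degree(C)=0, level(C)=1, enqueue
    A->E: in-degree(E)=1, level(E)>=1
  process D: level=0
    D->E: in-degree(E)=0, level(E)=1, enqueue
  process B: level=1
  process C: level=1
  process E: level=1
All levels: A:0, B:1, C:1, D:0, E:1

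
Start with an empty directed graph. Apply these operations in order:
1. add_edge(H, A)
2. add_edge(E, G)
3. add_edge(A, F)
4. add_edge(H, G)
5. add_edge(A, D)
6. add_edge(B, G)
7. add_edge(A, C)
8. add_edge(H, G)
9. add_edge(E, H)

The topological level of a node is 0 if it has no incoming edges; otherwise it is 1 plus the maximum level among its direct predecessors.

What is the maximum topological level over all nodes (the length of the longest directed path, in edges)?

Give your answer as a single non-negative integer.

Op 1: add_edge(H, A). Edges now: 1
Op 2: add_edge(E, G). Edges now: 2
Op 3: add_edge(A, F). Edges now: 3
Op 4: add_edge(H, G). Edges now: 4
Op 5: add_edge(A, D). Edges now: 5
Op 6: add_edge(B, G). Edges now: 6
Op 7: add_edge(A, C). Edges now: 7
Op 8: add_edge(H, G) (duplicate, no change). Edges now: 7
Op 9: add_edge(E, H). Edges now: 8
Compute levels (Kahn BFS):
  sources (in-degree 0): B, E
  process B: level=0
    B->G: in-degree(G)=2, level(G)>=1
  process E: level=0
    E->G: in-degree(G)=1, level(G)>=1
    E->H: in-degree(H)=0, level(H)=1, enqueue
  process H: level=1
    H->A: in-degree(A)=0, level(A)=2, enqueue
    H->G: in-degree(G)=0, level(G)=2, enqueue
  process A: level=2
    A->C: in-degree(C)=0, level(C)=3, enqueue
    A->D: in-degree(D)=0, level(D)=3, enqueue
    A->F: in-degree(F)=0, level(F)=3, enqueue
  process G: level=2
  process C: level=3
  process D: level=3
  process F: level=3
All levels: A:2, B:0, C:3, D:3, E:0, F:3, G:2, H:1
max level = 3

Answer: 3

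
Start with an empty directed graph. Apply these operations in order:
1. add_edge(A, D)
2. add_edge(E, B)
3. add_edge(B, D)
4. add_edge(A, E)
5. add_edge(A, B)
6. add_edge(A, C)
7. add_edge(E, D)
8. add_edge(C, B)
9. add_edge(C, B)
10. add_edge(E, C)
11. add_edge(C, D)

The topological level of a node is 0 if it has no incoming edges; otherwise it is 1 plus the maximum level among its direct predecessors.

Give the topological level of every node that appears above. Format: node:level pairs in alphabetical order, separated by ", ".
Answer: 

Answer: A:0, B:3, C:2, D:4, E:1

Derivation:
Op 1: add_edge(A, D). Edges now: 1
Op 2: add_edge(E, B). Edges now: 2
Op 3: add_edge(B, D). Edges now: 3
Op 4: add_edge(A, E). Edges now: 4
Op 5: add_edge(A, B). Edges now: 5
Op 6: add_edge(A, C). Edges now: 6
Op 7: add_edge(E, D). Edges now: 7
Op 8: add_edge(C, B). Edges now: 8
Op 9: add_edge(C, B) (duplicate, no change). Edges now: 8
Op 10: add_edge(E, C). Edges now: 9
Op 11: add_edge(C, D). Edges now: 10
Compute levels (Kahn BFS):
  sources (in-degree 0): A
  process A: level=0
    A->B: in-degree(B)=2, level(B)>=1
    A->C: in-degree(C)=1, level(C)>=1
    A->D: in-degree(D)=3, level(D)>=1
    A->E: in-degree(E)=0, level(E)=1, enqueue
  process E: level=1
    E->B: in-degree(B)=1, level(B)>=2
    E->C: in-degree(C)=0, level(C)=2, enqueue
    E->D: in-degree(D)=2, level(D)>=2
  process C: level=2
    C->B: in-degree(B)=0, level(B)=3, enqueue
    C->D: in-degree(D)=1, level(D)>=3
  process B: level=3
    B->D: in-degree(D)=0, level(D)=4, enqueue
  process D: level=4
All levels: A:0, B:3, C:2, D:4, E:1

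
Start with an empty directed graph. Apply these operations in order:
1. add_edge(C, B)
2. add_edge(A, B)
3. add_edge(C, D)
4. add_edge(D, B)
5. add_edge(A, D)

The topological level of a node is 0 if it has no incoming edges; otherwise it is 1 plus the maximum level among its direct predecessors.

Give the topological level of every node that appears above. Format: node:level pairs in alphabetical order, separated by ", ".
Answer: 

Op 1: add_edge(C, B). Edges now: 1
Op 2: add_edge(A, B). Edges now: 2
Op 3: add_edge(C, D). Edges now: 3
Op 4: add_edge(D, B). Edges now: 4
Op 5: add_edge(A, D). Edges now: 5
Compute levels (Kahn BFS):
  sources (in-degree 0): A, C
  process A: level=0
    A->B: in-degree(B)=2, level(B)>=1
    A->D: in-degree(D)=1, level(D)>=1
  process C: level=0
    C->B: in-degree(B)=1, level(B)>=1
    C->D: in-degree(D)=0, level(D)=1, enqueue
  process D: level=1
    D->B: in-degree(B)=0, level(B)=2, enqueue
  process B: level=2
All levels: A:0, B:2, C:0, D:1

Answer: A:0, B:2, C:0, D:1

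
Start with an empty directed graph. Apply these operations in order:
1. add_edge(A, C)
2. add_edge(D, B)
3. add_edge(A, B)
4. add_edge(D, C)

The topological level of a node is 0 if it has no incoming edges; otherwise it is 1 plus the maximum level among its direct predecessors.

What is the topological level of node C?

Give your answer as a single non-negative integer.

Answer: 1

Derivation:
Op 1: add_edge(A, C). Edges now: 1
Op 2: add_edge(D, B). Edges now: 2
Op 3: add_edge(A, B). Edges now: 3
Op 4: add_edge(D, C). Edges now: 4
Compute levels (Kahn BFS):
  sources (in-degree 0): A, D
  process A: level=0
    A->B: in-degree(B)=1, level(B)>=1
    A->C: in-degree(C)=1, level(C)>=1
  process D: level=0
    D->B: in-degree(B)=0, level(B)=1, enqueue
    D->C: in-degree(C)=0, level(C)=1, enqueue
  process B: level=1
  process C: level=1
All levels: A:0, B:1, C:1, D:0
level(C) = 1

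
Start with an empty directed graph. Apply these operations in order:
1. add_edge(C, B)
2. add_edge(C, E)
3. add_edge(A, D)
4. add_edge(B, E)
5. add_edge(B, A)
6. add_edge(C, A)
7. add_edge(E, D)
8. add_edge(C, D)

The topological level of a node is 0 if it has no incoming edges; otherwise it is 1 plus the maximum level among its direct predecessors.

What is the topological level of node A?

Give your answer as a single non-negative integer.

Answer: 2

Derivation:
Op 1: add_edge(C, B). Edges now: 1
Op 2: add_edge(C, E). Edges now: 2
Op 3: add_edge(A, D). Edges now: 3
Op 4: add_edge(B, E). Edges now: 4
Op 5: add_edge(B, A). Edges now: 5
Op 6: add_edge(C, A). Edges now: 6
Op 7: add_edge(E, D). Edges now: 7
Op 8: add_edge(C, D). Edges now: 8
Compute levels (Kahn BFS):
  sources (in-degree 0): C
  process C: level=0
    C->A: in-degree(A)=1, level(A)>=1
    C->B: in-degree(B)=0, level(B)=1, enqueue
    C->D: in-degree(D)=2, level(D)>=1
    C->E: in-degree(E)=1, level(E)>=1
  process B: level=1
    B->A: in-degree(A)=0, level(A)=2, enqueue
    B->E: in-degree(E)=0, level(E)=2, enqueue
  process A: level=2
    A->D: in-degree(D)=1, level(D)>=3
  process E: level=2
    E->D: in-degree(D)=0, level(D)=3, enqueue
  process D: level=3
All levels: A:2, B:1, C:0, D:3, E:2
level(A) = 2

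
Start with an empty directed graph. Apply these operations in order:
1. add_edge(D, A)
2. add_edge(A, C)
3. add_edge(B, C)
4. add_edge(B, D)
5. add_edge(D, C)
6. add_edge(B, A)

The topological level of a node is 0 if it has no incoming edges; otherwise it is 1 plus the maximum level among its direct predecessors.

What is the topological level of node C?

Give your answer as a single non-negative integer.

Op 1: add_edge(D, A). Edges now: 1
Op 2: add_edge(A, C). Edges now: 2
Op 3: add_edge(B, C). Edges now: 3
Op 4: add_edge(B, D). Edges now: 4
Op 5: add_edge(D, C). Edges now: 5
Op 6: add_edge(B, A). Edges now: 6
Compute levels (Kahn BFS):
  sources (in-degree 0): B
  process B: level=0
    B->A: in-degree(A)=1, level(A)>=1
    B->C: in-degree(C)=2, level(C)>=1
    B->D: in-degree(D)=0, level(D)=1, enqueue
  process D: level=1
    D->A: in-degree(A)=0, level(A)=2, enqueue
    D->C: in-degree(C)=1, level(C)>=2
  process A: level=2
    A->C: in-degree(C)=0, level(C)=3, enqueue
  process C: level=3
All levels: A:2, B:0, C:3, D:1
level(C) = 3

Answer: 3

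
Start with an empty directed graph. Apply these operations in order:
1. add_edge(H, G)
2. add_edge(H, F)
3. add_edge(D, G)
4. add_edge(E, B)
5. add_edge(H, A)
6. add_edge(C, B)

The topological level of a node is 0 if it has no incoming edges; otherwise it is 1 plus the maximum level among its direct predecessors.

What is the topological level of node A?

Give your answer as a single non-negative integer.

Answer: 1

Derivation:
Op 1: add_edge(H, G). Edges now: 1
Op 2: add_edge(H, F). Edges now: 2
Op 3: add_edge(D, G). Edges now: 3
Op 4: add_edge(E, B). Edges now: 4
Op 5: add_edge(H, A). Edges now: 5
Op 6: add_edge(C, B). Edges now: 6
Compute levels (Kahn BFS):
  sources (in-degree 0): C, D, E, H
  process C: level=0
    C->B: in-degree(B)=1, level(B)>=1
  process D: level=0
    D->G: in-degree(G)=1, level(G)>=1
  process E: level=0
    E->B: in-degree(B)=0, level(B)=1, enqueue
  process H: level=0
    H->A: in-degree(A)=0, level(A)=1, enqueue
    H->F: in-degree(F)=0, level(F)=1, enqueue
    H->G: in-degree(G)=0, level(G)=1, enqueue
  process B: level=1
  process A: level=1
  process F: level=1
  process G: level=1
All levels: A:1, B:1, C:0, D:0, E:0, F:1, G:1, H:0
level(A) = 1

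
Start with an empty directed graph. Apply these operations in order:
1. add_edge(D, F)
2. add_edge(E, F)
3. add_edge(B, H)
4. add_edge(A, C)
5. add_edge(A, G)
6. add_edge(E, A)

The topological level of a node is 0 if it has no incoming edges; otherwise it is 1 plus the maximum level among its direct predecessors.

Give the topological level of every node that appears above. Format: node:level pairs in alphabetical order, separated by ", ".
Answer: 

Op 1: add_edge(D, F). Edges now: 1
Op 2: add_edge(E, F). Edges now: 2
Op 3: add_edge(B, H). Edges now: 3
Op 4: add_edge(A, C). Edges now: 4
Op 5: add_edge(A, G). Edges now: 5
Op 6: add_edge(E, A). Edges now: 6
Compute levels (Kahn BFS):
  sources (in-degree 0): B, D, E
  process B: level=0
    B->H: in-degree(H)=0, level(H)=1, enqueue
  process D: level=0
    D->F: in-degree(F)=1, level(F)>=1
  process E: level=0
    E->A: in-degree(A)=0, level(A)=1, enqueue
    E->F: in-degree(F)=0, level(F)=1, enqueue
  process H: level=1
  process A: level=1
    A->C: in-degree(C)=0, level(C)=2, enqueue
    A->G: in-degree(G)=0, level(G)=2, enqueue
  process F: level=1
  process C: level=2
  process G: level=2
All levels: A:1, B:0, C:2, D:0, E:0, F:1, G:2, H:1

Answer: A:1, B:0, C:2, D:0, E:0, F:1, G:2, H:1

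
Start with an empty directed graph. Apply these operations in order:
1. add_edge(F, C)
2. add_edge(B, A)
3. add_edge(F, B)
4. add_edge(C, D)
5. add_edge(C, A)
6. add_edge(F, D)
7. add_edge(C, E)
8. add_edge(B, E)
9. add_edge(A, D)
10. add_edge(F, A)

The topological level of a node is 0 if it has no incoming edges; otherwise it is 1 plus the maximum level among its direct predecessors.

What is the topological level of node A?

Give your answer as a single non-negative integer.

Answer: 2

Derivation:
Op 1: add_edge(F, C). Edges now: 1
Op 2: add_edge(B, A). Edges now: 2
Op 3: add_edge(F, B). Edges now: 3
Op 4: add_edge(C, D). Edges now: 4
Op 5: add_edge(C, A). Edges now: 5
Op 6: add_edge(F, D). Edges now: 6
Op 7: add_edge(C, E). Edges now: 7
Op 8: add_edge(B, E). Edges now: 8
Op 9: add_edge(A, D). Edges now: 9
Op 10: add_edge(F, A). Edges now: 10
Compute levels (Kahn BFS):
  sources (in-degree 0): F
  process F: level=0
    F->A: in-degree(A)=2, level(A)>=1
    F->B: in-degree(B)=0, level(B)=1, enqueue
    F->C: in-degree(C)=0, level(C)=1, enqueue
    F->D: in-degree(D)=2, level(D)>=1
  process B: level=1
    B->A: in-degree(A)=1, level(A)>=2
    B->E: in-degree(E)=1, level(E)>=2
  process C: level=1
    C->A: in-degree(A)=0, level(A)=2, enqueue
    C->D: in-degree(D)=1, level(D)>=2
    C->E: in-degree(E)=0, level(E)=2, enqueue
  process A: level=2
    A->D: in-degree(D)=0, level(D)=3, enqueue
  process E: level=2
  process D: level=3
All levels: A:2, B:1, C:1, D:3, E:2, F:0
level(A) = 2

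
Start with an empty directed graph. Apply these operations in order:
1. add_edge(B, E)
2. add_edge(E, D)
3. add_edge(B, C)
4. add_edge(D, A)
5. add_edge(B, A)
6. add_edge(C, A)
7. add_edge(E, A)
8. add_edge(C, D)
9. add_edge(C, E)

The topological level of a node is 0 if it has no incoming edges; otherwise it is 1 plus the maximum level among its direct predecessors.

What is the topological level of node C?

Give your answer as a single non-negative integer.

Op 1: add_edge(B, E). Edges now: 1
Op 2: add_edge(E, D). Edges now: 2
Op 3: add_edge(B, C). Edges now: 3
Op 4: add_edge(D, A). Edges now: 4
Op 5: add_edge(B, A). Edges now: 5
Op 6: add_edge(C, A). Edges now: 6
Op 7: add_edge(E, A). Edges now: 7
Op 8: add_edge(C, D). Edges now: 8
Op 9: add_edge(C, E). Edges now: 9
Compute levels (Kahn BFS):
  sources (in-degree 0): B
  process B: level=0
    B->A: in-degree(A)=3, level(A)>=1
    B->C: in-degree(C)=0, level(C)=1, enqueue
    B->E: in-degree(E)=1, level(E)>=1
  process C: level=1
    C->A: in-degree(A)=2, level(A)>=2
    C->D: in-degree(D)=1, level(D)>=2
    C->E: in-degree(E)=0, level(E)=2, enqueue
  process E: level=2
    E->A: in-degree(A)=1, level(A)>=3
    E->D: in-degree(D)=0, level(D)=3, enqueue
  process D: level=3
    D->A: in-degree(A)=0, level(A)=4, enqueue
  process A: level=4
All levels: A:4, B:0, C:1, D:3, E:2
level(C) = 1

Answer: 1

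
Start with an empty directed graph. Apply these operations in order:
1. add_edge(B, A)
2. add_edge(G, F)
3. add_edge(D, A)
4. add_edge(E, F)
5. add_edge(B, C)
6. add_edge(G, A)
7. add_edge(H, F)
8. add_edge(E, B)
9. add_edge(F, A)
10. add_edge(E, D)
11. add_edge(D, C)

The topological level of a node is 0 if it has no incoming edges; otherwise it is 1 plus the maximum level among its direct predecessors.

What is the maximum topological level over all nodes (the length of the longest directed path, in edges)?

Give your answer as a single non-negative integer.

Answer: 2

Derivation:
Op 1: add_edge(B, A). Edges now: 1
Op 2: add_edge(G, F). Edges now: 2
Op 3: add_edge(D, A). Edges now: 3
Op 4: add_edge(E, F). Edges now: 4
Op 5: add_edge(B, C). Edges now: 5
Op 6: add_edge(G, A). Edges now: 6
Op 7: add_edge(H, F). Edges now: 7
Op 8: add_edge(E, B). Edges now: 8
Op 9: add_edge(F, A). Edges now: 9
Op 10: add_edge(E, D). Edges now: 10
Op 11: add_edge(D, C). Edges now: 11
Compute levels (Kahn BFS):
  sources (in-degree 0): E, G, H
  process E: level=0
    E->B: in-degree(B)=0, level(B)=1, enqueue
    E->D: in-degree(D)=0, level(D)=1, enqueue
    E->F: in-degree(F)=2, level(F)>=1
  process G: level=0
    G->A: in-degree(A)=3, level(A)>=1
    G->F: in-degree(F)=1, level(F)>=1
  process H: level=0
    H->F: in-degree(F)=0, level(F)=1, enqueue
  process B: level=1
    B->A: in-degree(A)=2, level(A)>=2
    B->C: in-degree(C)=1, level(C)>=2
  process D: level=1
    D->A: in-degree(A)=1, level(A)>=2
    D->C: in-degree(C)=0, level(C)=2, enqueue
  process F: level=1
    F->A: in-degree(A)=0, level(A)=2, enqueue
  process C: level=2
  process A: level=2
All levels: A:2, B:1, C:2, D:1, E:0, F:1, G:0, H:0
max level = 2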